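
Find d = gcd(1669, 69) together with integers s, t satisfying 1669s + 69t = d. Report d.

Euclidean algorithm:
1669 = 24·69 + 13
69 = 5·13 + 4
13 = 3·4 + 1
4 = 4·1 + 0
gcd(1669, 69) = 1.
Working backward:
1 = 13 − 3·4
1 = −3·69 + 16·13
1 = 16·1669 − 387·69
So 1 = (16)·1669 + (-387)·69.

1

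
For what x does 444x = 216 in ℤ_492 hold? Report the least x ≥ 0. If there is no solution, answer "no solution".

16

First find gcd(444, 492):
492 = 1×444 + 48
444 = 9×48 + 12
48 = 4×12 + 0
gcd = 12 and 12 | 216, so solutions exist. Divide through by 12: 37x ≡ 18 (mod 41).
Now find 37⁻¹ mod 41:
41 = 1×37 + 4
37 = 9×4 + 1
4 = 4×1 + 0
Back-substitute:
1 = 37 − 9·4
1 = −9·41 + 10·37
So 37⁻¹ ≡ 10 (mod 41).
Then x ≡ 10·18 ≡ 16 (mod 41); the smallest non-negative solution is x = 16.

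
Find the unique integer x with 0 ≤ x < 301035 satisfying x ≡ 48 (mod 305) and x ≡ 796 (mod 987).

174508

Write x = 48 + 305·k. Then 305·k ≡ 796 − 48 ≡ 748 (mod 987).
Need 305⁻¹ mod 987. Extended Euclid on (987, 305):
987 = 3*305 + 72
305 = 4*72 + 17
72 = 4*17 + 4
17 = 4*4 + 1
4 = 4*1 + 0
Back-substitute:
1 = 17 − 4·4
1 = −4·72 + 17·17
1 = 17·305 − 72·72
1 = −72·987 + 233·305
305⁻¹ ≡ 233 (mod 987), so k ≡ 233·748 ≡ 572 (mod 987).
x = 48 + 305·572 = 174508.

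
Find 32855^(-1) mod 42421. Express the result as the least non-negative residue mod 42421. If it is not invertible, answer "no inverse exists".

Apply the Euclidean algorithm to 42421 and 32855:
42421 = 1·32855 + 9566
32855 = 3·9566 + 4157
9566 = 2·4157 + 1252
4157 = 3·1252 + 401
1252 = 3·401 + 49
401 = 8·49 + 9
49 = 5·9 + 4
9 = 2·4 + 1
4 = 4·1 + 0
gcd = 1, so the inverse exists. Back-substitute:
1 = 9 − 2·4
1 = −2·49 + 11·9
1 = 11·401 − 90·49
1 = −90·1252 + 281·401
1 = 281·4157 − 933·1252
1 = −933·9566 + 2147·4157
1 = 2147·32855 − 7374·9566
1 = −7374·42421 + 9521·32855
So 32855·9521 ≡ 1 (mod 42421).

9521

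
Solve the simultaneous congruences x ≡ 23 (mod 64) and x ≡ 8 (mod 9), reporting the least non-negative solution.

215

Write x = 23 + 64·k. Then 64·k ≡ 8 − 23 ≡ 3 (mod 9).
Need 64⁻¹ mod 9. Extended Euclid on (9, 1):
9 = 9*1 + 0
64⁻¹ ≡ 1 (mod 9), so k ≡ 1·3 ≡ 3 (mod 9).
x = 23 + 64·3 = 215.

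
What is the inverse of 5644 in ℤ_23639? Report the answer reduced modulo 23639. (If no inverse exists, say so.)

gcd(23639, 5644) by repeated division:
23639 = 4·5644 + 1063
5644 = 5·1063 + 329
1063 = 3·329 + 76
329 = 4·76 + 25
76 = 3·25 + 1
25 = 25·1 + 0
Since gcd(5644, 23639) = 1, back-substitute to write 1 as a combination:
1 = 76 − 3·25
1 = −3·329 + 13·76
1 = 13·1063 − 42·329
1 = −42·5644 + 223·1063
1 = 223·23639 − 934·5644
Hence 5644⁻¹ ≡ -934 ≡ 22705 (mod 23639).

22705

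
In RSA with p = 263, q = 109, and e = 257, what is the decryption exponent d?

18497

φ(n) = (p−1)(q−1) = 262·108 = 28296.
Need d with 257·d ≡ 1 (mod 28296). Apply the extended Euclidean algorithm:
28296 = 110×257 + 26
257 = 9×26 + 23
26 = 1×23 + 3
23 = 7×3 + 2
3 = 1×2 + 1
2 = 2×1 + 0
Back-substitute:
1 = 3 − 2
1 = −23 + 8·3
1 = 8·26 − 9·23
1 = −9·257 + 89·26
1 = 89·28296 − 9799·257
So 257·(-9799) ≡ 1 (mod 28296), hence d ≡ -9799 ≡ 18497 (mod 28296).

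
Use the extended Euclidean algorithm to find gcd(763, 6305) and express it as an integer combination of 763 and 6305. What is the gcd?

1

Euclidean algorithm:
6305 = 8*763 + 201
763 = 3*201 + 160
201 = 1*160 + 41
160 = 3*41 + 37
41 = 1*37 + 4
37 = 9*4 + 1
4 = 4*1 + 0
gcd(763, 6305) = 1.
Express as a combination:
1 = 37 − 9·4
1 = −9·41 + 10·37
1 = 10·160 − 39·41
1 = −39·201 + 49·160
1 = 49·763 − 186·201
1 = −186·6305 + 1537·763
So 1 = (-186)·6305 + (1537)·763.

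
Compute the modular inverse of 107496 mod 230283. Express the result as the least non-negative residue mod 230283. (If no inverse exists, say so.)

no inverse exists

Compute gcd(107496, 230283):
230283 = 2×107496 + 15291
107496 = 7×15291 + 459
15291 = 33×459 + 144
459 = 3×144 + 27
144 = 5×27 + 9
27 = 3×9 + 0
The gcd is 9, not 1, hence no inverse exists.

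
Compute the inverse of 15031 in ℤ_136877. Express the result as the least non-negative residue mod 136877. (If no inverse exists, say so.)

Extended Euclidean algorithm:
136877 = 9·15031 + 1598
15031 = 9·1598 + 649
1598 = 2·649 + 300
649 = 2·300 + 49
300 = 6·49 + 6
49 = 8·6 + 1
6 = 6·1 + 0
gcd = 1, so the inverse exists. Back-substitute:
1 = 49 − 8·6
1 = −8·300 + 49·49
1 = 49·649 − 106·300
1 = −106·1598 + 261·649
1 = 261·15031 − 2455·1598
1 = −2455·136877 + 22356·15031
So 15031·22356 ≡ 1 (mod 136877).

22356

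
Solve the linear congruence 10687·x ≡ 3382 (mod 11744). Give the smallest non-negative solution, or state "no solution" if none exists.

3530

First find gcd(10687, 11744):
11744 = 1·10687 + 1057
10687 = 10·1057 + 117
1057 = 9·117 + 4
117 = 29·4 + 1
4 = 4·1 + 0
gcd = 1, so a unique solution mod 11744 exists.
Back-substitute for the Bézout coefficients:
1 = 117 − 29·4
1 = −29·1057 + 262·117
1 = 262·10687 − 2649·1057
1 = −2649·11744 + 2911·10687
So 10687·(2911) ≡ 1 (mod 11744), giving 10687⁻¹ ≡ 2911.
x ≡ 10687⁻¹·3382 ≡ 2911·3382 ≡ 3530 (mod 11744).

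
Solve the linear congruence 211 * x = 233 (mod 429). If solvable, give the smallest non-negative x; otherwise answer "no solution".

56

First find gcd(211, 429):
429 = 2*211 + 7
211 = 30*7 + 1
7 = 7*1 + 0
gcd = 1, so a unique solution mod 429 exists.
Back-substitute for the Bézout coefficients:
1 = 211 − 30·7
1 = −30·429 + 61·211
So 211·(61) ≡ 1 (mod 429), giving 211⁻¹ ≡ 61.
x ≡ 211⁻¹·233 ≡ 61·233 ≡ 56 (mod 429).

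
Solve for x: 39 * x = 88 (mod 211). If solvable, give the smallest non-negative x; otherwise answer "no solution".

First find gcd(39, 211):
211 = 5*39 + 16
39 = 2*16 + 7
16 = 2*7 + 2
7 = 3*2 + 1
2 = 2*1 + 0
gcd = 1, so a unique solution mod 211 exists.
Back-substitute for the Bézout coefficients:
1 = 7 − 3·2
1 = −3·16 + 7·7
1 = 7·39 − 17·16
1 = −17·211 + 92·39
So 39·(92) ≡ 1 (mod 211), giving 39⁻¹ ≡ 92.
x ≡ 39⁻¹·88 ≡ 92·88 ≡ 78 (mod 211).

78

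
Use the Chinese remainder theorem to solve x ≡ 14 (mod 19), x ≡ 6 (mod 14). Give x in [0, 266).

90

Write x = 14 + 19·k. Then 19·k ≡ 6 − 14 ≡ 6 (mod 14).
Need 19⁻¹ mod 14. Extended Euclid on (14, 5):
14 = 2*5 + 4
5 = 1*4 + 1
4 = 4*1 + 0
Back-substitute:
1 = 5 − 4
1 = −14 + 3·5
19⁻¹ ≡ 3 (mod 14), so k ≡ 3·6 ≡ 4 (mod 14).
x = 14 + 19·4 = 90.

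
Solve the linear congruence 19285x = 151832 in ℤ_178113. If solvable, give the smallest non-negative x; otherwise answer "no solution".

First find gcd(19285, 178113):
178113 = 9*19285 + 4548
19285 = 4*4548 + 1093
4548 = 4*1093 + 176
1093 = 6*176 + 37
176 = 4*37 + 28
37 = 1*28 + 9
28 = 3*9 + 1
9 = 9*1 + 0
gcd = 1, so a unique solution mod 178113 exists.
Back-substitute for the Bézout coefficients:
1 = 28 − 3·9
1 = −3·37 + 4·28
1 = 4·176 − 19·37
1 = −19·1093 + 118·176
1 = 118·4548 − 491·1093
1 = −491·19285 + 2082·4548
1 = 2082·178113 − 19229·19285
So 19285·(-19229) ≡ 1 (mod 178113), giving 19285⁻¹ ≡ 158884.
x ≡ 19285⁻¹·151832 ≡ 158884·151832 ≡ 50768 (mod 178113).

50768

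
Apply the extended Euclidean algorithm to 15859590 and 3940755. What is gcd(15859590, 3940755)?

15

Euclidean algorithm:
15859590 = 4·3940755 + 96570
3940755 = 40·96570 + 77955
96570 = 1·77955 + 18615
77955 = 4·18615 + 3495
18615 = 5·3495 + 1140
3495 = 3·1140 + 75
1140 = 15·75 + 15
75 = 5·15 + 0
gcd(15859590, 3940755) = 15.
Back-substituting:
15 = 1140 − 15·75
15 = −15·3495 + 46·1140
15 = 46·18615 − 245·3495
15 = −245·77955 + 1026·18615
15 = 1026·96570 − 1271·77955
15 = −1271·3940755 + 51866·96570
15 = 51866·15859590 − 208735·3940755
So 15 = (51866)·15859590 + (-208735)·3940755.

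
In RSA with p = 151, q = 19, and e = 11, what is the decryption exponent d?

φ(n) = (p−1)(q−1) = 150·18 = 2700.
Need d with 11·d ≡ 1 (mod 2700). Apply the extended Euclidean algorithm:
2700 = 245·11 + 5
11 = 2·5 + 1
5 = 5·1 + 0
Back-substitute:
1 = 11 − 2·5
1 = −2·2700 + 491·11
So 11·491 ≡ 1 (mod 2700), hence d = 491.

491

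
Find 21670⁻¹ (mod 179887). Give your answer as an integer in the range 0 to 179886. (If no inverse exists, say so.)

20064

Extended Euclidean algorithm:
179887 = 8×21670 + 6527
21670 = 3×6527 + 2089
6527 = 3×2089 + 260
2089 = 8×260 + 9
260 = 28×9 + 8
9 = 1×8 + 1
8 = 8×1 + 0
Since gcd(21670, 179887) = 1, back-substitute to write 1 as a combination:
1 = 9 − 8
1 = −260 + 29·9
1 = 29·2089 − 233·260
1 = −233·6527 + 728·2089
1 = 728·21670 − 2417·6527
1 = −2417·179887 + 20064·21670
So 21670·20064 ≡ 1 (mod 179887).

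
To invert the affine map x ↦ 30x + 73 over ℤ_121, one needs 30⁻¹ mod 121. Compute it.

117

Extended Euclidean algorithm:
121 = 4*30 + 1
30 = 30*1 + 0
Since gcd(30, 121) = 1, back-substitute to write 1 as a combination:
1 = 121 − 4·30
Thus 30·(-4) ≡ 1 (mod 121); reducing, -4 mod 121 = 117.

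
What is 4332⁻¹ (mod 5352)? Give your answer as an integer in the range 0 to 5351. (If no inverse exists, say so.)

Euclidean algorithm on 5352, 4332:
5352 = 1*4332 + 1020
4332 = 4*1020 + 252
1020 = 4*252 + 12
252 = 21*12 + 0
The gcd is 12, not 1, hence no inverse exists.

no inverse exists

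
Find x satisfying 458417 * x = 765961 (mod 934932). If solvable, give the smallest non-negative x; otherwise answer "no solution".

498377

First find gcd(458417, 934932):
934932 = 2*458417 + 18098
458417 = 25*18098 + 5967
18098 = 3*5967 + 197
5967 = 30*197 + 57
197 = 3*57 + 26
57 = 2*26 + 5
26 = 5*5 + 1
5 = 5*1 + 0
gcd = 1, so a unique solution mod 934932 exists.
Back-substitute for the Bézout coefficients:
1 = 26 − 5·5
1 = −5·57 + 11·26
1 = 11·197 − 38·57
1 = −38·5967 + 1151·197
1 = 1151·18098 − 3491·5967
1 = −3491·458417 + 88426·18098
1 = 88426·934932 − 180343·458417
So 458417·(-180343) ≡ 1 (mod 934932), giving 458417⁻¹ ≡ 754589.
x ≡ 458417⁻¹·765961 ≡ 754589·765961 ≡ 498377 (mod 934932).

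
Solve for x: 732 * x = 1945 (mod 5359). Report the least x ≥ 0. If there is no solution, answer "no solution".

4959

First find gcd(732, 5359):
5359 = 7*732 + 235
732 = 3*235 + 27
235 = 8*27 + 19
27 = 1*19 + 8
19 = 2*8 + 3
8 = 2*3 + 2
3 = 1*2 + 1
2 = 2*1 + 0
gcd = 1, so a unique solution mod 5359 exists.
Back-substitute for the Bézout coefficients:
1 = 3 − 2
1 = −8 + 3·3
1 = 3·19 − 7·8
1 = −7·27 + 10·19
1 = 10·235 − 87·27
1 = −87·732 + 271·235
1 = 271·5359 − 1984·732
So 732·(-1984) ≡ 1 (mod 5359), giving 732⁻¹ ≡ 3375.
x ≡ 732⁻¹·1945 ≡ 3375·1945 ≡ 4959 (mod 5359).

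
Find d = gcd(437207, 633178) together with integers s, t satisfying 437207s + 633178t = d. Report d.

1

Repeated division:
633178 = 1·437207 + 195971
437207 = 2·195971 + 45265
195971 = 4·45265 + 14911
45265 = 3·14911 + 532
14911 = 28·532 + 15
532 = 35·15 + 7
15 = 2·7 + 1
7 = 7·1 + 0
gcd(437207, 633178) = 1.
Back-substituting:
1 = 15 − 2·7
1 = −2·532 + 71·15
1 = 71·14911 − 1990·532
1 = −1990·45265 + 6041·14911
1 = 6041·195971 − 26154·45265
1 = −26154·437207 + 58349·195971
1 = 58349·633178 − 84503·437207
So 1 = (58349)·633178 + (-84503)·437207.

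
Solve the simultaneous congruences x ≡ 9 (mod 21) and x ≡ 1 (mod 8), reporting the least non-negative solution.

9

Write x = 9 + 21·k. Then 21·k ≡ 1 − 9 ≡ 0 (mod 8).
Need 21⁻¹ mod 8. Extended Euclid on (8, 5):
8 = 1·5 + 3
5 = 1·3 + 2
3 = 1·2 + 1
2 = 2·1 + 0
Back-substitute:
1 = 3 − 2
1 = −5 + 2·3
1 = 2·8 − 3·5
21⁻¹ ≡ 5 (mod 8), so k ≡ 5·0 ≡ 0 (mod 8).
x = 9 + 21·0 = 9.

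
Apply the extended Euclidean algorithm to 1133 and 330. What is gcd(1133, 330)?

Repeated division:
1133 = 3·330 + 143
330 = 2·143 + 44
143 = 3·44 + 11
44 = 4·11 + 0
gcd(1133, 330) = 11.
Express as a combination:
11 = 143 − 3·44
11 = −3·330 + 7·143
11 = 7·1133 − 24·330
So 11 = (7)·1133 + (-24)·330.

11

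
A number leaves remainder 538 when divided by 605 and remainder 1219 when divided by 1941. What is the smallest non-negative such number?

Write x = 538 + 605·k. Then 605·k ≡ 1219 − 538 ≡ 681 (mod 1941).
Need 605⁻¹ mod 1941. Extended Euclid on (1941, 605):
1941 = 3·605 + 126
605 = 4·126 + 101
126 = 1·101 + 25
101 = 4·25 + 1
25 = 25·1 + 0
Back-substitute:
1 = 101 − 4·25
1 = −4·126 + 5·101
1 = 5·605 − 24·126
1 = −24·1941 + 77·605
605⁻¹ ≡ 77 (mod 1941), so k ≡ 77·681 ≡ 30 (mod 1941).
x = 538 + 605·30 = 18688.

18688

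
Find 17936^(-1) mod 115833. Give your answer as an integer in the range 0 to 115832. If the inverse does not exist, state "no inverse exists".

Extended Euclidean algorithm:
115833 = 6×17936 + 8217
17936 = 2×8217 + 1502
8217 = 5×1502 + 707
1502 = 2×707 + 88
707 = 8×88 + 3
88 = 29×3 + 1
3 = 3×1 + 0
The gcd is 1. Working backward:
1 = 88 − 29·3
1 = −29·707 + 233·88
1 = 233·1502 − 495·707
1 = −495·8217 + 2708·1502
1 = 2708·17936 − 5911·8217
1 = −5911·115833 + 38174·17936
So 17936·38174 ≡ 1 (mod 115833).

38174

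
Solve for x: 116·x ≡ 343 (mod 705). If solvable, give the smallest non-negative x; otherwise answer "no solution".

First find gcd(116, 705):
705 = 6·116 + 9
116 = 12·9 + 8
9 = 1·8 + 1
8 = 8·1 + 0
gcd = 1, so a unique solution mod 705 exists.
Back-substitute for the Bézout coefficients:
1 = 9 − 8
1 = −116 + 13·9
1 = 13·705 − 79·116
So 116·(-79) ≡ 1 (mod 705), giving 116⁻¹ ≡ 626.
x ≡ 116⁻¹·343 ≡ 626·343 ≡ 398 (mod 705).

398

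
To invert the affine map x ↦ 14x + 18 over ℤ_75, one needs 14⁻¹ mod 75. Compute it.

Apply the Euclidean algorithm to 75 and 14:
75 = 5*14 + 5
14 = 2*5 + 4
5 = 1*4 + 1
4 = 4*1 + 0
The gcd is 1. Working backward:
1 = 5 − 4
1 = −14 + 3·5
1 = 3·75 − 16·14
Hence 14⁻¹ ≡ -16 ≡ 59 (mod 75).

59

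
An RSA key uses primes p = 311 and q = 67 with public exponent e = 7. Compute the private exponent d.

φ(n) = (p−1)(q−1) = 310·66 = 20460.
Need d with 7·d ≡ 1 (mod 20460). Apply the extended Euclidean algorithm:
20460 = 2922×7 + 6
7 = 1×6 + 1
6 = 6×1 + 0
Back-substitute:
1 = 7 − 6
1 = −20460 + 2923·7
So 7·2923 ≡ 1 (mod 20460), hence d = 2923.

2923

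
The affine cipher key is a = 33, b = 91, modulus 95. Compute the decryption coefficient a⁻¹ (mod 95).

72

Run Euclid on (95, 33):
95 = 2*33 + 29
33 = 1*29 + 4
29 = 7*4 + 1
4 = 4*1 + 0
gcd = 1, so the inverse exists. Back-substitute:
1 = 29 − 7·4
1 = −7·33 + 8·29
1 = 8·95 − 23·33
Hence 33⁻¹ ≡ -23 ≡ 72 (mod 95).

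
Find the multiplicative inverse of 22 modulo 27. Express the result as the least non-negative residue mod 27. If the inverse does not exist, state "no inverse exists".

16

Apply the Euclidean algorithm to 27 and 22:
27 = 1×22 + 5
22 = 4×5 + 2
5 = 2×2 + 1
2 = 2×1 + 0
The gcd is 1. Working backward:
1 = 5 − 2·2
1 = −2·22 + 9·5
1 = 9·27 − 11·22
Thus 22·(-11) ≡ 1 (mod 27); reducing, -11 mod 27 = 16.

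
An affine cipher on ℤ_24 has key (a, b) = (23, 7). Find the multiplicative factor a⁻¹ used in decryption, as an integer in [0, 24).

23

Extended Euclidean algorithm:
24 = 1·23 + 1
23 = 23·1 + 0
The gcd is 1. Working backward:
1 = 24 − 23
Thus 23·(-1) ≡ 1 (mod 24); reducing, -1 mod 24 = 23.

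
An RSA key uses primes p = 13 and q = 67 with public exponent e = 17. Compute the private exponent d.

φ(n) = (p−1)(q−1) = 12·66 = 792.
Need d with 17·d ≡ 1 (mod 792). Apply the extended Euclidean algorithm:
792 = 46*17 + 10
17 = 1*10 + 7
10 = 1*7 + 3
7 = 2*3 + 1
3 = 3*1 + 0
Back-substitute:
1 = 7 − 2·3
1 = −2·10 + 3·7
1 = 3·17 − 5·10
1 = −5·792 + 233·17
So 17·233 ≡ 1 (mod 792), hence d = 233.

233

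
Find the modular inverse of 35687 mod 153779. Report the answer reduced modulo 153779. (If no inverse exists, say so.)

Run Euclid on (153779, 35687):
153779 = 4·35687 + 11031
35687 = 3·11031 + 2594
11031 = 4·2594 + 655
2594 = 3·655 + 629
655 = 1·629 + 26
629 = 24·26 + 5
26 = 5·5 + 1
5 = 5·1 + 0
The gcd is 1. Working backward:
1 = 26 − 5·5
1 = −5·629 + 121·26
1 = 121·655 − 126·629
1 = −126·2594 + 499·655
1 = 499·11031 − 2122·2594
1 = −2122·35687 + 6865·11031
1 = 6865·153779 − 29582·35687
So 35687·(-29582) ≡ 1 (mod 153779), and -29582 ≡ 124197 (mod 153779).

124197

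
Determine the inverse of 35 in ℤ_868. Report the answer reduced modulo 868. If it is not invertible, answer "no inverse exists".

Euclidean algorithm on 868, 35:
868 = 24·35 + 28
35 = 1·28 + 7
28 = 4·7 + 0
Since gcd = 7 > 1, 35 is not a unit mod 868.

no inverse exists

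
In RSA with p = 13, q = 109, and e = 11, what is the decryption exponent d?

φ(n) = (p−1)(q−1) = 12·108 = 1296.
Need d with 11·d ≡ 1 (mod 1296). Apply the extended Euclidean algorithm:
1296 = 117*11 + 9
11 = 1*9 + 2
9 = 4*2 + 1
2 = 2*1 + 0
Back-substitute:
1 = 9 − 4·2
1 = −4·11 + 5·9
1 = 5·1296 − 589·11
So 11·(-589) ≡ 1 (mod 1296), hence d ≡ -589 ≡ 707 (mod 1296).

707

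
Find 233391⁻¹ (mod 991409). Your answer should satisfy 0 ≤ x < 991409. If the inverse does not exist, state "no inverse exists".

Extended Euclidean algorithm:
991409 = 4×233391 + 57845
233391 = 4×57845 + 2011
57845 = 28×2011 + 1537
2011 = 1×1537 + 474
1537 = 3×474 + 115
474 = 4×115 + 14
115 = 8×14 + 3
14 = 4×3 + 2
3 = 1×2 + 1
2 = 2×1 + 0
gcd = 1, so the inverse exists. Back-substitute:
1 = 3 − 2
1 = −14 + 5·3
1 = 5·115 − 41·14
1 = −41·474 + 169·115
1 = 169·1537 − 548·474
1 = −548·2011 + 717·1537
1 = 717·57845 − 20624·2011
1 = −20624·233391 + 83213·57845
1 = 83213·991409 − 353476·233391
So 233391·(-353476) ≡ 1 (mod 991409), and -353476 ≡ 637933 (mod 991409).

637933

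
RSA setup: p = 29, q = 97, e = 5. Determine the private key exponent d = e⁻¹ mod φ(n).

1613

φ(n) = (p−1)(q−1) = 28·96 = 2688.
Need d with 5·d ≡ 1 (mod 2688). Apply the extended Euclidean algorithm:
2688 = 537*5 + 3
5 = 1*3 + 2
3 = 1*2 + 1
2 = 2*1 + 0
Back-substitute:
1 = 3 − 2
1 = −5 + 2·3
1 = 2·2688 − 1075·5
So 5·(-1075) ≡ 1 (mod 2688), hence d ≡ -1075 ≡ 1613 (mod 2688).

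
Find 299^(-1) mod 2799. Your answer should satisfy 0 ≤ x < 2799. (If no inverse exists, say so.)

Apply the Euclidean algorithm to 2799 and 299:
2799 = 9*299 + 108
299 = 2*108 + 83
108 = 1*83 + 25
83 = 3*25 + 8
25 = 3*8 + 1
8 = 8*1 + 0
gcd = 1, so the inverse exists. Back-substitute:
1 = 25 − 3·8
1 = −3·83 + 10·25
1 = 10·108 − 13·83
1 = −13·299 + 36·108
1 = 36·2799 − 337·299
Hence 299⁻¹ ≡ -337 ≡ 2462 (mod 2799).

2462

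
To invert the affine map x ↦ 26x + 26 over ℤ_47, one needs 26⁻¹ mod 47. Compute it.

38

gcd(47, 26) by repeated division:
47 = 1×26 + 21
26 = 1×21 + 5
21 = 4×5 + 1
5 = 5×1 + 0
The gcd is 1. Working backward:
1 = 21 − 4·5
1 = −4·26 + 5·21
1 = 5·47 − 9·26
So 26·(-9) ≡ 1 (mod 47), and -9 ≡ 38 (mod 47).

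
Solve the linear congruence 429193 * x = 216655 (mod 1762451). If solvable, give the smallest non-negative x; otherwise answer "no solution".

First find gcd(429193, 1762451):
1762451 = 4·429193 + 45679
429193 = 9·45679 + 18082
45679 = 2·18082 + 9515
18082 = 1·9515 + 8567
9515 = 1·8567 + 948
8567 = 9·948 + 35
948 = 27·35 + 3
35 = 11·3 + 2
3 = 1·2 + 1
2 = 2·1 + 0
gcd = 1, so a unique solution mod 1762451 exists.
Back-substitute for the Bézout coefficients:
1 = 3 − 2
1 = −35 + 12·3
1 = 12·948 − 325·35
1 = −325·8567 + 2937·948
1 = 2937·9515 − 3262·8567
1 = −3262·18082 + 6199·9515
1 = 6199·45679 − 15660·18082
1 = −15660·429193 + 147139·45679
1 = 147139·1762451 − 604216·429193
So 429193·(-604216) ≡ 1 (mod 1762451), giving 429193⁻¹ ≡ 1158235.
x ≡ 429193⁻¹·216655 ≡ 1158235·216655 ≡ 1392996 (mod 1762451).

1392996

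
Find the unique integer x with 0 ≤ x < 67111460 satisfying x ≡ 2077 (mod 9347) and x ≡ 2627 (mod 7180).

Write x = 2077 + 9347·k. Then 9347·k ≡ 2627 − 2077 ≡ 550 (mod 7180).
Need 9347⁻¹ mod 7180. Extended Euclid on (7180, 2167):
7180 = 3×2167 + 679
2167 = 3×679 + 130
679 = 5×130 + 29
130 = 4×29 + 14
29 = 2×14 + 1
14 = 14×1 + 0
Back-substitute:
1 = 29 − 2·14
1 = −2·130 + 9·29
1 = 9·679 − 47·130
1 = −47·2167 + 150·679
1 = 150·7180 − 497·2167
9347⁻¹ ≡ 6683 (mod 7180), so k ≡ 6683·550 ≡ 6670 (mod 7180).
x = 2077 + 9347·6670 = 62346567.

62346567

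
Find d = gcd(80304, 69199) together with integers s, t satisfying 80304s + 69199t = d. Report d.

Apply Euclid's algorithm to 80304 and 69199:
80304 = 1×69199 + 11105
69199 = 6×11105 + 2569
11105 = 4×2569 + 829
2569 = 3×829 + 82
829 = 10×82 + 9
82 = 9×9 + 1
9 = 9×1 + 0
gcd(80304, 69199) = 1.
Express as a combination:
1 = 82 − 9·9
1 = −9·829 + 91·82
1 = 91·2569 − 282·829
1 = −282·11105 + 1219·2569
1 = 1219·69199 − 7596·11105
1 = −7596·80304 + 8815·69199
So 1 = (-7596)·80304 + (8815)·69199.

1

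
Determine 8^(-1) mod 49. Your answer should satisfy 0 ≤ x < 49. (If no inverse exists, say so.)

43

gcd(49, 8) by repeated division:
49 = 6×8 + 1
8 = 8×1 + 0
Since gcd(8, 49) = 1, back-substitute to write 1 as a combination:
1 = 49 − 6·8
Thus 8·(-6) ≡ 1 (mod 49); reducing, -6 mod 49 = 43.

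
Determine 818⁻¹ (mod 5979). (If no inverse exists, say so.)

5270

Apply the Euclidean algorithm to 5979 and 818:
5979 = 7*818 + 253
818 = 3*253 + 59
253 = 4*59 + 17
59 = 3*17 + 8
17 = 2*8 + 1
8 = 8*1 + 0
Since gcd(818, 5979) = 1, back-substitute to write 1 as a combination:
1 = 17 − 2·8
1 = −2·59 + 7·17
1 = 7·253 − 30·59
1 = −30·818 + 97·253
1 = 97·5979 − 709·818
Hence 818⁻¹ ≡ -709 ≡ 5270 (mod 5979).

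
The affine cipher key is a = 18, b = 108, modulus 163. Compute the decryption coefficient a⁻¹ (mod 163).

154

gcd(163, 18) by repeated division:
163 = 9·18 + 1
18 = 18·1 + 0
gcd = 1, so the inverse exists. Back-substitute:
1 = 163 − 9·18
So 18·(-9) ≡ 1 (mod 163), and -9 ≡ 154 (mod 163).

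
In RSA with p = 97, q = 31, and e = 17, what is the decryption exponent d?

2033

φ(n) = (p−1)(q−1) = 96·30 = 2880.
Need d with 17·d ≡ 1 (mod 2880). Apply the extended Euclidean algorithm:
2880 = 169×17 + 7
17 = 2×7 + 3
7 = 2×3 + 1
3 = 3×1 + 0
Back-substitute:
1 = 7 − 2·3
1 = −2·17 + 5·7
1 = 5·2880 − 847·17
So 17·(-847) ≡ 1 (mod 2880), hence d ≡ -847 ≡ 2033 (mod 2880).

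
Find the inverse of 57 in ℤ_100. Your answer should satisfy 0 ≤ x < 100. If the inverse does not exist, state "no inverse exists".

Apply the Euclidean algorithm to 100 and 57:
100 = 1*57 + 43
57 = 1*43 + 14
43 = 3*14 + 1
14 = 14*1 + 0
Since gcd(57, 100) = 1, back-substitute to write 1 as a combination:
1 = 43 − 3·14
1 = −3·57 + 4·43
1 = 4·100 − 7·57
So 57·(-7) ≡ 1 (mod 100), and -7 ≡ 93 (mod 100).

93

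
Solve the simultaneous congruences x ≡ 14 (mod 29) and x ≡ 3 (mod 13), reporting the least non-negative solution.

159

Write x = 14 + 29·k. Then 29·k ≡ 3 − 14 ≡ 2 (mod 13).
Need 29⁻¹ mod 13. Extended Euclid on (13, 3):
13 = 4·3 + 1
3 = 3·1 + 0
Back-substitute:
1 = 13 − 4·3
29⁻¹ ≡ 9 (mod 13), so k ≡ 9·2 ≡ 5 (mod 13).
x = 14 + 29·5 = 159.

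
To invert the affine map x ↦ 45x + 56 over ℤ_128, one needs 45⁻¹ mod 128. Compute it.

37

Extended Euclidean algorithm:
128 = 2×45 + 38
45 = 1×38 + 7
38 = 5×7 + 3
7 = 2×3 + 1
3 = 3×1 + 0
Since gcd(45, 128) = 1, back-substitute to write 1 as a combination:
1 = 7 − 2·3
1 = −2·38 + 11·7
1 = 11·45 − 13·38
1 = −13·128 + 37·45
So 45·37 ≡ 1 (mod 128).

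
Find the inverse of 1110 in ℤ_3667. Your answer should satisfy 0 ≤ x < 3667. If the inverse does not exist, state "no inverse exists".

1741

Extended Euclidean algorithm:
3667 = 3×1110 + 337
1110 = 3×337 + 99
337 = 3×99 + 40
99 = 2×40 + 19
40 = 2×19 + 2
19 = 9×2 + 1
2 = 2×1 + 0
The gcd is 1. Working backward:
1 = 19 − 9·2
1 = −9·40 + 19·19
1 = 19·99 − 47·40
1 = −47·337 + 160·99
1 = 160·1110 − 527·337
1 = −527·3667 + 1741·1110
So 1110·1741 ≡ 1 (mod 3667).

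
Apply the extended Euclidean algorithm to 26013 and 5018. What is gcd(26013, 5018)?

13

Apply Euclid's algorithm to 26013 and 5018:
26013 = 5×5018 + 923
5018 = 5×923 + 403
923 = 2×403 + 117
403 = 3×117 + 52
117 = 2×52 + 13
52 = 4×13 + 0
gcd(26013, 5018) = 13.
Back-substituting:
13 = 117 − 2·52
13 = −2·403 + 7·117
13 = 7·923 − 16·403
13 = −16·5018 + 87·923
13 = 87·26013 − 451·5018
So 13 = (87)·26013 + (-451)·5018.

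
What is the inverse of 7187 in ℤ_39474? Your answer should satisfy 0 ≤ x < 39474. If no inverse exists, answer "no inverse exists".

17021

Apply the Euclidean algorithm to 39474 and 7187:
39474 = 5·7187 + 3539
7187 = 2·3539 + 109
3539 = 32·109 + 51
109 = 2·51 + 7
51 = 7·7 + 2
7 = 3·2 + 1
2 = 2·1 + 0
Since gcd(7187, 39474) = 1, back-substitute to write 1 as a combination:
1 = 7 − 3·2
1 = −3·51 + 22·7
1 = 22·109 − 47·51
1 = −47·3539 + 1526·109
1 = 1526·7187 − 3099·3539
1 = −3099·39474 + 17021·7187
So 7187·17021 ≡ 1 (mod 39474).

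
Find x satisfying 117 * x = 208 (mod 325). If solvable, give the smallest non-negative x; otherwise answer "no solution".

24

First find gcd(117, 325):
325 = 2*117 + 91
117 = 1*91 + 26
91 = 3*26 + 13
26 = 2*13 + 0
gcd = 13 and 13 | 208, so solutions exist. Divide through by 13: 9x ≡ 16 (mod 25).
Now find 9⁻¹ mod 25:
25 = 2·9 + 7
9 = 1·7 + 2
7 = 3·2 + 1
2 = 2·1 + 0
Back-substitute:
1 = 7 − 3·2
1 = −3·9 + 4·7
1 = 4·25 − 11·9
So 9·(-11) ≡ 1 (mod 25), i.e. 9⁻¹ ≡ 14.
Then x ≡ 14·16 ≡ 24 (mod 25); the smallest non-negative solution is x = 24.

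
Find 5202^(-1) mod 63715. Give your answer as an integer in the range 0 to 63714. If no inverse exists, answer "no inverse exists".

Run Euclid on (63715, 5202):
63715 = 12×5202 + 1291
5202 = 4×1291 + 38
1291 = 33×38 + 37
38 = 1×37 + 1
37 = 37×1 + 0
Since gcd(5202, 63715) = 1, back-substitute to write 1 as a combination:
1 = 38 − 37
1 = −1291 + 34·38
1 = 34·5202 − 137·1291
1 = −137·63715 + 1678·5202
So 5202·1678 ≡ 1 (mod 63715).

1678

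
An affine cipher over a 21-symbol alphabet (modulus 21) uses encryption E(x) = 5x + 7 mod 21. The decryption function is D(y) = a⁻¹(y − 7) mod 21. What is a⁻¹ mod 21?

17

gcd(21, 5) by repeated division:
21 = 4*5 + 1
5 = 5*1 + 0
Since gcd(5, 21) = 1, back-substitute to write 1 as a combination:
1 = 21 − 4·5
Hence 5⁻¹ ≡ -4 ≡ 17 (mod 21).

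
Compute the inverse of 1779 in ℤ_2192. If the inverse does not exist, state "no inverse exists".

Extended Euclidean algorithm:
2192 = 1×1779 + 413
1779 = 4×413 + 127
413 = 3×127 + 32
127 = 3×32 + 31
32 = 1×31 + 1
31 = 31×1 + 0
The gcd is 1. Working backward:
1 = 32 − 31
1 = −127 + 4·32
1 = 4·413 − 13·127
1 = −13·1779 + 56·413
1 = 56·2192 − 69·1779
Hence 1779⁻¹ ≡ -69 ≡ 2123 (mod 2192).

2123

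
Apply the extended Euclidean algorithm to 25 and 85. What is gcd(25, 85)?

Euclidean algorithm:
85 = 3*25 + 10
25 = 2*10 + 5
10 = 2*5 + 0
gcd(25, 85) = 5.
Back-substituting:
5 = 25 − 2·10
5 = −2·85 + 7·25
So 5 = (-2)·85 + (7)·25.

5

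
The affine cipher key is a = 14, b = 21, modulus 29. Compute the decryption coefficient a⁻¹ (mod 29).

27

Apply the Euclidean algorithm to 29 and 14:
29 = 2×14 + 1
14 = 14×1 + 0
gcd = 1, so the inverse exists. Back-substitute:
1 = 29 − 2·14
Hence 14⁻¹ ≡ -2 ≡ 27 (mod 29).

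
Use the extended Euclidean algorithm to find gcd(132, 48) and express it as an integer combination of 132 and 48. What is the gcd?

Euclidean algorithm:
132 = 2×48 + 36
48 = 1×36 + 12
36 = 3×12 + 0
gcd(132, 48) = 12.
Back-substituting:
12 = 48 − 36
12 = −132 + 3·48
So 12 = (-1)·132 + (3)·48.

12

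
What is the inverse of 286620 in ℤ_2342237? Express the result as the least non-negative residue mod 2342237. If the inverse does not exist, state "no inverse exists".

Run Euclid on (2342237, 286620):
2342237 = 8*286620 + 49277
286620 = 5*49277 + 40235
49277 = 1*40235 + 9042
40235 = 4*9042 + 4067
9042 = 2*4067 + 908
4067 = 4*908 + 435
908 = 2*435 + 38
435 = 11*38 + 17
38 = 2*17 + 4
17 = 4*4 + 1
4 = 4*1 + 0
Since gcd(286620, 2342237) = 1, back-substitute to write 1 as a combination:
1 = 17 − 4·4
1 = −4·38 + 9·17
1 = 9·435 − 103·38
1 = −103·908 + 215·435
1 = 215·4067 − 963·908
1 = −963·9042 + 2141·4067
1 = 2141·40235 − 9527·9042
1 = −9527·49277 + 11668·40235
1 = 11668·286620 − 67867·49277
1 = −67867·2342237 + 554604·286620
So 286620·554604 ≡ 1 (mod 2342237).

554604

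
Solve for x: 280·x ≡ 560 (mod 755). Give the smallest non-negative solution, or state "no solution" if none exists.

First find gcd(280, 755):
755 = 2·280 + 195
280 = 1·195 + 85
195 = 2·85 + 25
85 = 3·25 + 10
25 = 2·10 + 5
10 = 2·5 + 0
gcd = 5 and 5 | 560, so solutions exist. Divide through by 5: 56x ≡ 112 (mod 151).
Now find 56⁻¹ mod 151:
151 = 2*56 + 39
56 = 1*39 + 17
39 = 2*17 + 5
17 = 3*5 + 2
5 = 2*2 + 1
2 = 2*1 + 0
Back-substitute:
1 = 5 − 2·2
1 = −2·17 + 7·5
1 = 7·39 − 16·17
1 = −16·56 + 23·39
1 = 23·151 − 62·56
So 56·(-62) ≡ 1 (mod 151), i.e. 56⁻¹ ≡ 89.
Then x ≡ 89·112 ≡ 2 (mod 151); the smallest non-negative solution is x = 2.

2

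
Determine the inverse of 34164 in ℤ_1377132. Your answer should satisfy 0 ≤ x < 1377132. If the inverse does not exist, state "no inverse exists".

no inverse exists

Compute gcd(34164, 1377132):
1377132 = 40·34164 + 10572
34164 = 3·10572 + 2448
10572 = 4·2448 + 780
2448 = 3·780 + 108
780 = 7·108 + 24
108 = 4·24 + 12
24 = 2·12 + 0
The gcd is 12, not 1, hence no inverse exists.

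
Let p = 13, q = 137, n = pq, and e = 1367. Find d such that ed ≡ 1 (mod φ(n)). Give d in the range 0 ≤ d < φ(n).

φ(n) = (p−1)(q−1) = 12·136 = 1632.
Need d with 1367·d ≡ 1 (mod 1632). Apply the extended Euclidean algorithm:
1632 = 1*1367 + 265
1367 = 5*265 + 42
265 = 6*42 + 13
42 = 3*13 + 3
13 = 4*3 + 1
3 = 3*1 + 0
Back-substitute:
1 = 13 − 4·3
1 = −4·42 + 13·13
1 = 13·265 − 82·42
1 = −82·1367 + 423·265
1 = 423·1632 − 505·1367
So 1367·(-505) ≡ 1 (mod 1632), hence d ≡ -505 ≡ 1127 (mod 1632).

1127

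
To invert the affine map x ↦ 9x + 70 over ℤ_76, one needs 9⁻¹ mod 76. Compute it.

17

Apply the Euclidean algorithm to 76 and 9:
76 = 8×9 + 4
9 = 2×4 + 1
4 = 4×1 + 0
Since gcd(9, 76) = 1, back-substitute to write 1 as a combination:
1 = 9 − 2·4
1 = −2·76 + 17·9
So 9·17 ≡ 1 (mod 76).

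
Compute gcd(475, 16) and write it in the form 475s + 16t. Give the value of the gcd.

Euclidean algorithm:
475 = 29·16 + 11
16 = 1·11 + 5
11 = 2·5 + 1
5 = 5·1 + 0
gcd(475, 16) = 1.
Working backward:
1 = 11 − 2·5
1 = −2·16 + 3·11
1 = 3·475 − 89·16
So 1 = (3)·475 + (-89)·16.

1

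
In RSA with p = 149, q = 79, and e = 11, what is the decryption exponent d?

2099

φ(n) = (p−1)(q−1) = 148·78 = 11544.
Need d with 11·d ≡ 1 (mod 11544). Apply the extended Euclidean algorithm:
11544 = 1049*11 + 5
11 = 2*5 + 1
5 = 5*1 + 0
Back-substitute:
1 = 11 − 2·5
1 = −2·11544 + 2099·11
So 11·2099 ≡ 1 (mod 11544), hence d = 2099.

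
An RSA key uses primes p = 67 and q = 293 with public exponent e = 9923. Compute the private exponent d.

φ(n) = (p−1)(q−1) = 66·292 = 19272.
Need d with 9923·d ≡ 1 (mod 19272). Apply the extended Euclidean algorithm:
19272 = 1·9923 + 9349
9923 = 1·9349 + 574
9349 = 16·574 + 165
574 = 3·165 + 79
165 = 2·79 + 7
79 = 11·7 + 2
7 = 3·2 + 1
2 = 2·1 + 0
Back-substitute:
1 = 7 − 3·2
1 = −3·79 + 34·7
1 = 34·165 − 71·79
1 = −71·574 + 247·165
1 = 247·9349 − 4023·574
1 = −4023·9923 + 4270·9349
1 = 4270·19272 − 8293·9923
So 9923·(-8293) ≡ 1 (mod 19272), hence d ≡ -8293 ≡ 10979 (mod 19272).

10979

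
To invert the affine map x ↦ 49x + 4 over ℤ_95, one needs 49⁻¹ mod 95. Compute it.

Extended Euclidean algorithm:
95 = 1×49 + 46
49 = 1×46 + 3
46 = 15×3 + 1
3 = 3×1 + 0
The gcd is 1. Working backward:
1 = 46 − 15·3
1 = −15·49 + 16·46
1 = 16·95 − 31·49
Thus 49·(-31) ≡ 1 (mod 95); reducing, -31 mod 95 = 64.

64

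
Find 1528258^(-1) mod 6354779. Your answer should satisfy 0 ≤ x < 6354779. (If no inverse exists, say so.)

637063

Run Euclid on (6354779, 1528258):
6354779 = 4×1528258 + 241747
1528258 = 6×241747 + 77776
241747 = 3×77776 + 8419
77776 = 9×8419 + 2005
8419 = 4×2005 + 399
2005 = 5×399 + 10
399 = 39×10 + 9
10 = 1×9 + 1
9 = 9×1 + 0
The gcd is 1. Working backward:
1 = 10 − 9
1 = −399 + 40·10
1 = 40·2005 − 201·399
1 = −201·8419 + 844·2005
1 = 844·77776 − 7797·8419
1 = −7797·241747 + 24235·77776
1 = 24235·1528258 − 153207·241747
1 = −153207·6354779 + 637063·1528258
So 1528258·637063 ≡ 1 (mod 6354779).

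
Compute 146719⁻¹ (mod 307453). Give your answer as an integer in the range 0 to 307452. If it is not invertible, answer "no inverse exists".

Run Euclid on (307453, 146719):
307453 = 2*146719 + 14015
146719 = 10*14015 + 6569
14015 = 2*6569 + 877
6569 = 7*877 + 430
877 = 2*430 + 17
430 = 25*17 + 5
17 = 3*5 + 2
5 = 2*2 + 1
2 = 2*1 + 0
Since gcd(146719, 307453) = 1, back-substitute to write 1 as a combination:
1 = 5 − 2·2
1 = −2·17 + 7·5
1 = 7·430 − 177·17
1 = −177·877 + 361·430
1 = 361·6569 − 2704·877
1 = −2704·14015 + 5769·6569
1 = 5769·146719 − 60394·14015
1 = −60394·307453 + 126557·146719
So 146719·126557 ≡ 1 (mod 307453).

126557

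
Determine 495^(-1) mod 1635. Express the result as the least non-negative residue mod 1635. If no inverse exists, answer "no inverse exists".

no inverse exists

Euclidean algorithm on 1635, 495:
1635 = 3×495 + 150
495 = 3×150 + 45
150 = 3×45 + 15
45 = 3×15 + 0
Since gcd = 15 > 1, 495 is not a unit mod 1635.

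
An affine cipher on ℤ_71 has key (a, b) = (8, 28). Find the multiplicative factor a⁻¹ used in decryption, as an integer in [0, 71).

gcd(71, 8) by repeated division:
71 = 8·8 + 7
8 = 1·7 + 1
7 = 7·1 + 0
Since gcd(8, 71) = 1, back-substitute to write 1 as a combination:
1 = 8 − 7
1 = −71 + 9·8
So 8·9 ≡ 1 (mod 71).

9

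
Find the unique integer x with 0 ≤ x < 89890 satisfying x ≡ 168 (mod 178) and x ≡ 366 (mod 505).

Write x = 168 + 178·k. Then 178·k ≡ 366 − 168 ≡ 198 (mod 505).
Need 178⁻¹ mod 505. Extended Euclid on (505, 178):
505 = 2*178 + 149
178 = 1*149 + 29
149 = 5*29 + 4
29 = 7*4 + 1
4 = 4*1 + 0
Back-substitute:
1 = 29 − 7·4
1 = −7·149 + 36·29
1 = 36·178 − 43·149
1 = −43·505 + 122·178
178⁻¹ ≡ 122 (mod 505), so k ≡ 122·198 ≡ 421 (mod 505).
x = 168 + 178·421 = 75106.

75106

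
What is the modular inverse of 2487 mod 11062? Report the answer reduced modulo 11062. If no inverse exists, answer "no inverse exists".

3545

gcd(11062, 2487) by repeated division:
11062 = 4*2487 + 1114
2487 = 2*1114 + 259
1114 = 4*259 + 78
259 = 3*78 + 25
78 = 3*25 + 3
25 = 8*3 + 1
3 = 3*1 + 0
Since gcd(2487, 11062) = 1, back-substitute to write 1 as a combination:
1 = 25 − 8·3
1 = −8·78 + 25·25
1 = 25·259 − 83·78
1 = −83·1114 + 357·259
1 = 357·2487 − 797·1114
1 = −797·11062 + 3545·2487
So 2487·3545 ≡ 1 (mod 11062).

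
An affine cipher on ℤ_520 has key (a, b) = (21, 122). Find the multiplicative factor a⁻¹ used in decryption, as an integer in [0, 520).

Run Euclid on (520, 21):
520 = 24·21 + 16
21 = 1·16 + 5
16 = 3·5 + 1
5 = 5·1 + 0
The gcd is 1. Working backward:
1 = 16 − 3·5
1 = −3·21 + 4·16
1 = 4·520 − 99·21
Thus 21·(-99) ≡ 1 (mod 520); reducing, -99 mod 520 = 421.

421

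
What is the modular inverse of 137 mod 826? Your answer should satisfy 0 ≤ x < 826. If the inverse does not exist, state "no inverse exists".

gcd(826, 137) by repeated division:
826 = 6·137 + 4
137 = 34·4 + 1
4 = 4·1 + 0
Since gcd(137, 826) = 1, back-substitute to write 1 as a combination:
1 = 137 − 34·4
1 = −34·826 + 205·137
So 137·205 ≡ 1 (mod 826).

205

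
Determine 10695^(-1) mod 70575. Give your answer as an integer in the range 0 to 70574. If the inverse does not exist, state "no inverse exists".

Compute gcd(10695, 70575):
70575 = 6·10695 + 6405
10695 = 1·6405 + 4290
6405 = 1·4290 + 2115
4290 = 2·2115 + 60
2115 = 35·60 + 15
60 = 4·15 + 0
Since gcd = 15 > 1, 10695 is not a unit mod 70575.

no inverse exists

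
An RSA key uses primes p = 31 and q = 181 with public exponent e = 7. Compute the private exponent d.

φ(n) = (p−1)(q−1) = 30·180 = 5400.
Need d with 7·d ≡ 1 (mod 5400). Apply the extended Euclidean algorithm:
5400 = 771·7 + 3
7 = 2·3 + 1
3 = 3·1 + 0
Back-substitute:
1 = 7 − 2·3
1 = −2·5400 + 1543·7
So 7·1543 ≡ 1 (mod 5400), hence d = 1543.

1543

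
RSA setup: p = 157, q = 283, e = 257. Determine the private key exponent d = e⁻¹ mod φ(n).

φ(n) = (p−1)(q−1) = 156·282 = 43992.
Need d with 257·d ≡ 1 (mod 43992). Apply the extended Euclidean algorithm:
43992 = 171×257 + 45
257 = 5×45 + 32
45 = 1×32 + 13
32 = 2×13 + 6
13 = 2×6 + 1
6 = 6×1 + 0
Back-substitute:
1 = 13 − 2·6
1 = −2·32 + 5·13
1 = 5·45 − 7·32
1 = −7·257 + 40·45
1 = 40·43992 − 6847·257
So 257·(-6847) ≡ 1 (mod 43992), hence d ≡ -6847 ≡ 37145 (mod 43992).

37145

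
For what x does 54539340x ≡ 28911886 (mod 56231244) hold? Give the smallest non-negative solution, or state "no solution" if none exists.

gcd(54539340, 56231244):
56231244 = 1×54539340 + 1691904
54539340 = 32×1691904 + 398412
1691904 = 4×398412 + 98256
398412 = 4×98256 + 5388
98256 = 18×5388 + 1272
5388 = 4×1272 + 300
1272 = 4×300 + 72
300 = 4×72 + 12
72 = 6×12 + 0
gcd = 12, but 12 ∤ 28911886, so the congruence has no solution.

no solution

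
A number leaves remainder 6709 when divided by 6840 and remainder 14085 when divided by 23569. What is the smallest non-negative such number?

68269909

Write x = 6709 + 6840·k. Then 6840·k ≡ 14085 − 6709 ≡ 7376 (mod 23569).
Need 6840⁻¹ mod 23569. Extended Euclid on (23569, 6840):
23569 = 3*6840 + 3049
6840 = 2*3049 + 742
3049 = 4*742 + 81
742 = 9*81 + 13
81 = 6*13 + 3
13 = 4*3 + 1
3 = 3*1 + 0
Back-substitute:
1 = 13 − 4·3
1 = −4·81 + 25·13
1 = 25·742 − 229·81
1 = −229·3049 + 941·742
1 = 941·6840 − 2111·3049
1 = −2111·23569 + 7274·6840
6840⁻¹ ≡ 7274 (mod 23569), so k ≡ 7274·7376 ≡ 9980 (mod 23569).
x = 6709 + 6840·9980 = 68269909.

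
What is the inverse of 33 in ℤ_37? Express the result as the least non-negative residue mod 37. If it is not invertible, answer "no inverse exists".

9

gcd(37, 33) by repeated division:
37 = 1*33 + 4
33 = 8*4 + 1
4 = 4*1 + 0
Since gcd(33, 37) = 1, back-substitute to write 1 as a combination:
1 = 33 − 8·4
1 = −8·37 + 9·33
So 33·9 ≡ 1 (mod 37).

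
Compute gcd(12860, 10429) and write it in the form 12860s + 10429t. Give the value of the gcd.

1

Euclidean algorithm:
12860 = 1*10429 + 2431
10429 = 4*2431 + 705
2431 = 3*705 + 316
705 = 2*316 + 73
316 = 4*73 + 24
73 = 3*24 + 1
24 = 24*1 + 0
gcd(12860, 10429) = 1.
Express as a combination:
1 = 73 − 3·24
1 = −3·316 + 13·73
1 = 13·705 − 29·316
1 = −29·2431 + 100·705
1 = 100·10429 − 429·2431
1 = −429·12860 + 529·10429
So 1 = (-429)·12860 + (529)·10429.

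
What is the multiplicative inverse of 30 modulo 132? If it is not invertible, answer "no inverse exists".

Compute gcd(30, 132):
132 = 4×30 + 12
30 = 2×12 + 6
12 = 2×6 + 0
gcd(30, 132) = 6 ≠ 1, so 30 has no multiplicative inverse modulo 132.

no inverse exists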